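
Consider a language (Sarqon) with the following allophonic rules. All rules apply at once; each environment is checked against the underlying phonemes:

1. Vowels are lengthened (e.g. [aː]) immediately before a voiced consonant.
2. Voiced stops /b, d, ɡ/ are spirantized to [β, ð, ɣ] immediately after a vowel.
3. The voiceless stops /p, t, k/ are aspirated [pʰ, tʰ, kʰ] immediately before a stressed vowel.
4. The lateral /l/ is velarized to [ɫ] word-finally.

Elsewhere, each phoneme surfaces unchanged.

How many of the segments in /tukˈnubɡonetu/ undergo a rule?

Segments that undergo a rule: /u/ → [uː] (rule 1); /b/ → [β] (rule 2); /o/ → [oː] (rule 1).
All other segments surface unchanged.

3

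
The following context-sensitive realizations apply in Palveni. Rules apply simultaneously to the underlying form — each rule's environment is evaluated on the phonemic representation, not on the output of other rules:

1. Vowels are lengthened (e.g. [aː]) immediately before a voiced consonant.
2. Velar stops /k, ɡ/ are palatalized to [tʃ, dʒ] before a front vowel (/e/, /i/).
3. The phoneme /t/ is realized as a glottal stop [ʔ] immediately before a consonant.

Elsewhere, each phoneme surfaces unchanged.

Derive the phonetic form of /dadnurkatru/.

/d/ (word-initial) is unaffected → [d].
/a/ (between /d/ and /d/): before a voiced consonant, so rule 1 applies → [aː].
/d/ (between /a/ and /n/) is unaffected → [d].
/n/ (between /d/ and /u/) is unaffected → [n].
Rule 1 applies to /u/ (between /n/ and /r/: before a voiced consonant) → [uː].
/r/ — not in any rule's target class → [r].
/k/ (between /r/ and /a/) is in the target of rule 2 but the environment (before a front vowel) is not met → [k].
/a/ (between /k/ and /t/): rule 1 targets it, but not before a voiced consonant → unchanged [a].
/t/ meets the environment for rule 3 (immediately before a consonant) → [ʔ].
/r/ (between /t/ and /u/) is unaffected → [r].
/u/ (word-final): rule 1 targets it, but not before a voiced consonant → unchanged [u].

[daːdnuːrkaʔru]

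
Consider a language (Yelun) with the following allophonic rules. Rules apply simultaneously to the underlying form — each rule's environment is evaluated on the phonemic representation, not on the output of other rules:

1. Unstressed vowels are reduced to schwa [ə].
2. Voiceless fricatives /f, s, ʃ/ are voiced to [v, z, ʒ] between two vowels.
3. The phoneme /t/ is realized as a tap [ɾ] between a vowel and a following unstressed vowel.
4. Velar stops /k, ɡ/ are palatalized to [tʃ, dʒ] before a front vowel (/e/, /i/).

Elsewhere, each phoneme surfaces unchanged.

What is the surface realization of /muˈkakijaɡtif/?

/m/ (word-initial) is unaffected → [m].
/u/ (between /m/ and /k/) occurs in an unstressed syllable → [ə] by rule 1.
/k/ (between /u/ and /a/) fails the environment for rule 4, so it stays [k].
/a/ (between /k/ and /k/) fails the environment for rule 1, so it stays [a].
/k/ — between /a/ and /i/, before a front vowel — surfaces as [tʃ] (rule 4).
/i/ — between /k/ and /j/, in an unstressed syllable — surfaces as [ə] (rule 1).
/j/ — not in any rule's target class → [j].
/a/ (between /j/ and /ɡ/) occurs in an unstressed syllable → [ə] by rule 1.
/ɡ/ (between /a/ and /t/): rule 4 targets it, but not before a front vowel → unchanged [ɡ].
/t/ (between /ɡ/ and /i/): rule 3 targets it, but not between a vowel and a following unstressed vowel → unchanged [t].
/i/ meets the environment for rule 1 (in an unstressed syllable) → [ə].
/f/ (word-final) is in the target of rule 2 but the environment (between two vowels) is not met → [f].

[məˈkatʃəjəɡtəf]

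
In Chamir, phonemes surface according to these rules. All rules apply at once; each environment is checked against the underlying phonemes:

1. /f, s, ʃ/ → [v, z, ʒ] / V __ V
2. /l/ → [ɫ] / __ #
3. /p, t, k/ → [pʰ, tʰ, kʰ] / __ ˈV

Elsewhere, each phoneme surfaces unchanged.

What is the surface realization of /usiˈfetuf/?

[uziˈvetuf]

/u/ — not in any rule's target class → [u].
Rule 1 applies to /s/ (between /u/ and /i/: between two vowels) → [z].
/i/ stays [i].
Rule 1 applies to /f/ (between /i/ and /e/: between two vowels) → [v].
/e/ (between /f/ and /t/): no rule targets it → [e].
/t/ (between /e/ and /u/) is in the target of rule 3 but the environment (immediately before a stressed vowel) is not met → [t].
/u/ stays [u].
/f/ (word-final) is in the target of rule 1 but the environment (between two vowels) is not met → [f].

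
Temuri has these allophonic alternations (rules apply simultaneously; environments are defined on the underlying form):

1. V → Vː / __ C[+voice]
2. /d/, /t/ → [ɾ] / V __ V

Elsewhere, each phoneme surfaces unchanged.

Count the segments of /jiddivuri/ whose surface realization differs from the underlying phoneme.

Segments that undergo a rule: /i/ → [iː] (rule 1); /i/ → [iː] (rule 1); /u/ → [uː] (rule 1).
All other segments surface unchanged.

3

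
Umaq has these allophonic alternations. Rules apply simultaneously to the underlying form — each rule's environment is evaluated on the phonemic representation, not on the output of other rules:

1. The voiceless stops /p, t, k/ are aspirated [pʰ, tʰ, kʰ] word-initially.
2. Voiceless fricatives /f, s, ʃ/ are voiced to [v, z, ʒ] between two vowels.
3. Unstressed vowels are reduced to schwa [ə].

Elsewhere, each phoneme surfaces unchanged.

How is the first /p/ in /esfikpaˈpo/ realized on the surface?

[p]

/p/ (between /k/ and /a/): rule 1 targets it, but not word-initially → unchanged [p].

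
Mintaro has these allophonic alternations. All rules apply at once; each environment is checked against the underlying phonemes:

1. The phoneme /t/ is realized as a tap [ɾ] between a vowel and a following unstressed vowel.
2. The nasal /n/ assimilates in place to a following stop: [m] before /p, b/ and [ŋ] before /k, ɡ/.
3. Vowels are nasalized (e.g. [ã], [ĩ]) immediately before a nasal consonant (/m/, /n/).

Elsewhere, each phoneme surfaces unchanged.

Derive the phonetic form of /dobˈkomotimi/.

[dobˈkõmoɾĩmi]

/o/ (between /d/ and /b/): rule 3 targets it, but not before a nasal consonant → unchanged [o].
/o/ (between /k/ and /m/) occurs before a nasal consonant → [õ] by rule 3.
/o/ — between /m/ and /t/; rule 3 does not apply here → [o].
/t/ — between /o/ and /i/, between a vowel and a following unstressed vowel — surfaces as [ɾ] (rule 1).
/i/ (between /t/ and /m/) occurs before a nasal consonant → [ĩ] by rule 3.
/i/ (word-final) is in the target of rule 3 but the environment (before a nasal consonant) is not met → [i].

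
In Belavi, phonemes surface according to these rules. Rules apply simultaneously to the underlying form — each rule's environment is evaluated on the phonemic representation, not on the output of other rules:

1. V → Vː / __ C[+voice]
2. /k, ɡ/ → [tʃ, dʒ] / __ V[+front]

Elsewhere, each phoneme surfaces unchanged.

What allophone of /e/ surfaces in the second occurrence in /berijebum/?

[eː]

Rule 1 applies to /e/ (between /j/ and /b/: before a voiced consonant) → [eː].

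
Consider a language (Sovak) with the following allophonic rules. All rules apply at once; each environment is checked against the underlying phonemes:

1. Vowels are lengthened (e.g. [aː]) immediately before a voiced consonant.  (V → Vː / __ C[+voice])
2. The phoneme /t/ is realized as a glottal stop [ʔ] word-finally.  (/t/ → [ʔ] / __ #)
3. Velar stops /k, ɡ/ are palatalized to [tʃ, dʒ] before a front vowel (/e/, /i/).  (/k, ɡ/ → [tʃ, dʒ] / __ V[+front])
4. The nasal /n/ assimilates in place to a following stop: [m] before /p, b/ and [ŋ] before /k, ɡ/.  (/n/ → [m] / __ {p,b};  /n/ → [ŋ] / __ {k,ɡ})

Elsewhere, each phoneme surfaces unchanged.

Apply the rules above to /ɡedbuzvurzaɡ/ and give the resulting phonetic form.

Rule 3 applies to /ɡ/ (word-initial: before a front vowel) → [dʒ].
/e/ (between /ɡ/ and /d/): before a voiced consonant, so rule 1 applies → [eː].
/d/ (between /e/ and /b/) is unaffected → [d].
/b/ (between /d/ and /u/) is unaffected → [b].
/u/ meets the environment for rule 1 (before a voiced consonant) → [uː].
/z/ stays [z].
/v/ (between /z/ and /u/): no rule targets it → [v].
Rule 1 applies to /u/ (between /v/ and /r/: before a voiced consonant) → [uː].
/r/ (between /u/ and /z/): no rule targets it → [r].
/z/ stays [z].
/a/ (between /z/ and /ɡ/): before a voiced consonant, so rule 1 applies → [aː].
/ɡ/ (word-final) is in the target of rule 3 but the environment (before a front vowel) is not met → [ɡ].

[dʒeːdbuːzvuːrzaːɡ]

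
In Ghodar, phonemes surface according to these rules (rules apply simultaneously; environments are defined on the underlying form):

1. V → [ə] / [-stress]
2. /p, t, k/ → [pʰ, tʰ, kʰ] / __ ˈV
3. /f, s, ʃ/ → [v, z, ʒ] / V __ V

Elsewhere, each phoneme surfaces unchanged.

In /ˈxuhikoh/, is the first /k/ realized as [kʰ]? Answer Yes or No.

No

/k/ (between /i/ and /o/): rule 2 targets it, but not immediately before a stressed vowel → unchanged [k].
The actual realization is [k], not [kʰ].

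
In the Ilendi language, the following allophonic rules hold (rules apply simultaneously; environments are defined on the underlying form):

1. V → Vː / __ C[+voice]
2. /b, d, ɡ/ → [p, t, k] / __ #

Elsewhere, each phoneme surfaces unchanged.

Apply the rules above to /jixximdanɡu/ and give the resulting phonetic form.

/j/ (word-initial) is unaffected → [j].
/i/ (between /j/ and /x/) fails the environment for rule 1, so it stays [i].
/x/ (between /i/ and /x/): no rule targets it → [x].
/x/ (between /x/ and /i/): no rule targets it → [x].
/i/ meets the environment for rule 1 (before a voiced consonant) → [iː].
/m/ (between /i/ and /d/) is unaffected → [m].
/d/ (between /m/ and /a/): rule 2 targets it, but not word-finally → unchanged [d].
/a/ (between /d/ and /n/) occurs before a voiced consonant → [aː] by rule 1.
/n/ (between /a/ and /ɡ/) is unaffected → [n].
/ɡ/ (between /n/ and /u/) fails the environment for rule 2, so it stays [ɡ].
/u/ (word-final): rule 1 targets it, but not before a voiced consonant → unchanged [u].

[jixxiːmdaːnɡu]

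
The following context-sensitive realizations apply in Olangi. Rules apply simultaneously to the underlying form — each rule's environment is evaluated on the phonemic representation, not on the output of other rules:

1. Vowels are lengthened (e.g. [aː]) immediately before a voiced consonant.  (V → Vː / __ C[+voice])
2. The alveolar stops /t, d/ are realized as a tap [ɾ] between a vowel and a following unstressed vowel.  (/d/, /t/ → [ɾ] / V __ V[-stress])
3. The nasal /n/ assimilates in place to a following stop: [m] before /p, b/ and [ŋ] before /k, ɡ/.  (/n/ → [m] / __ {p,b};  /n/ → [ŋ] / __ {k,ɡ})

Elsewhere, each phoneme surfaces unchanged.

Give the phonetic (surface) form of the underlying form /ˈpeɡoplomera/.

/p/ stays [p].
/e/ meets the environment for rule 1 (before a voiced consonant) → [eː].
/ɡ/ (between /e/ and /o/) is unaffected → [ɡ].
/o/ (between /ɡ/ and /p/) fails the environment for rule 1, so it stays [o].
/p/ (between /o/ and /l/): no rule targets it → [p].
/l/ (between /p/ and /o/) is unaffected → [l].
/o/ — between /l/ and /m/, before a voiced consonant — surfaces as [oː] (rule 1).
/m/ (between /o/ and /e/): no rule targets it → [m].
Rule 1 applies to /e/ (between /m/ and /r/: before a voiced consonant) → [eː].
/r/ (between /e/ and /a/) is unaffected → [r].
/a/ (word-final) fails the environment for rule 1, so it stays [a].

[ˈpeːɡoploːmeːra]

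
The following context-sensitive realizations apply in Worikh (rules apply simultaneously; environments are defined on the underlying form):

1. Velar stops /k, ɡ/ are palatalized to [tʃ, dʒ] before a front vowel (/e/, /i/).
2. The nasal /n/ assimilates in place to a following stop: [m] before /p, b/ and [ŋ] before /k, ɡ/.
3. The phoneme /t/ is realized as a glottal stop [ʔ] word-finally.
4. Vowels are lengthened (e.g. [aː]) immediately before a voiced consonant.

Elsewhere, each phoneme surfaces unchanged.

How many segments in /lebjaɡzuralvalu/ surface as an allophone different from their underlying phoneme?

5

Segments that undergo a rule: /e/ → [eː] (rule 4); /a/ → [aː] (rule 4); /u/ → [uː] (rule 4); /a/ → [aː] (rule 4); /a/ → [aː] (rule 4).
All other segments surface unchanged.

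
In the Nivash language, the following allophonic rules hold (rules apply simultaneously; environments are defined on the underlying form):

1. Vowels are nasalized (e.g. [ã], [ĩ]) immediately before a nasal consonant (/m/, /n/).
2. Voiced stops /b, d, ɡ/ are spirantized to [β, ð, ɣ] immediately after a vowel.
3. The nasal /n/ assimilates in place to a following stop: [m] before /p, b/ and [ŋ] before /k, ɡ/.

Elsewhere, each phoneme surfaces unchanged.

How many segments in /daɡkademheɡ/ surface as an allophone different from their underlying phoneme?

Segments that undergo a rule: /ɡ/ → [ɣ] (rule 2); /d/ → [ð] (rule 2); /e/ → [ẽ] (rule 1); /ɡ/ → [ɣ] (rule 2).
All other segments surface unchanged.

4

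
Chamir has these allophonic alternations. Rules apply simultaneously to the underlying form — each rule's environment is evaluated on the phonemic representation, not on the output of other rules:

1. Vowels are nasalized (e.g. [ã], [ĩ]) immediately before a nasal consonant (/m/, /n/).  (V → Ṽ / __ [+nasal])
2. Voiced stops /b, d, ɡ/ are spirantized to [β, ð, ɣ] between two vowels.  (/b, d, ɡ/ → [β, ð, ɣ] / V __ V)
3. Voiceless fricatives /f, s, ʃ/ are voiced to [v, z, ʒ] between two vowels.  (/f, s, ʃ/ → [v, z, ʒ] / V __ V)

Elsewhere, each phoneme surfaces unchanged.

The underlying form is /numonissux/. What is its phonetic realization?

/n/ (word-initial) is unaffected → [n].
Rule 1 applies to /u/ (between /n/ and /m/: before a nasal consonant) → [ũ].
/m/ (between /u/ and /o/) is unaffected → [m].
Rule 1 applies to /o/ (between /m/ and /n/: before a nasal consonant) → [õ].
/n/ (between /o/ and /i/): no rule targets it → [n].
/i/ (between /n/ and /s/): rule 1 targets it, but not before a nasal consonant → unchanged [i].
/s/ (between /i/ and /s/): rule 3 targets it, but not between two vowels → unchanged [s].
/s/ — between /s/ and /u/; rule 3 does not apply here → [s].
/u/ (between /s/ and /x/) fails the environment for rule 1, so it stays [u].
/x/ (word-final): no rule targets it → [x].

[nũmõnissux]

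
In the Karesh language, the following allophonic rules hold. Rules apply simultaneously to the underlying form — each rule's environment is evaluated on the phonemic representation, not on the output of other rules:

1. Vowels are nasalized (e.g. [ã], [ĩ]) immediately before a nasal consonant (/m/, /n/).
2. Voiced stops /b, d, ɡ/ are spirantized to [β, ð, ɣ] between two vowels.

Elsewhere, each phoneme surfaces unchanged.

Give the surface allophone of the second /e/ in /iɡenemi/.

[ẽ]

/e/ meets the environment for rule 1 (before a nasal consonant) → [ẽ].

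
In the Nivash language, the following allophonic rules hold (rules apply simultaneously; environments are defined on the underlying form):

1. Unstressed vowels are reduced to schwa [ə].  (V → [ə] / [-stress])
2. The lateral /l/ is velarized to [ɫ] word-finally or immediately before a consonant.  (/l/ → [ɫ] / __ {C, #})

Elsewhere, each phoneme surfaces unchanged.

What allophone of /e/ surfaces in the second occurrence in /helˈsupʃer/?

[ə]

/e/ — between /ʃ/ and /r/, in an unstressed syllable — surfaces as [ə] (rule 1).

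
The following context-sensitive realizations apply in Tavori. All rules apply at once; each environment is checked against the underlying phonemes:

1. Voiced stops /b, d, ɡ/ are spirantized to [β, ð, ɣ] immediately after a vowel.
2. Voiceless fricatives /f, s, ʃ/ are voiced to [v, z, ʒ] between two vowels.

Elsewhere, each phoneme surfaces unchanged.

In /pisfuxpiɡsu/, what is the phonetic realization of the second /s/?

[s]

/s/ (between /ɡ/ and /u/): rule 2 targets it, but not between two vowels → unchanged [s].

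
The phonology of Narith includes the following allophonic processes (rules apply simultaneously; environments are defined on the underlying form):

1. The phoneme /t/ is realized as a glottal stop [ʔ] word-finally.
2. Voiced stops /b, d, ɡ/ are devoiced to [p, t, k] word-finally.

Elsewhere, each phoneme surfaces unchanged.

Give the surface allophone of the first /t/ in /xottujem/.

/t/ (between /o/ and /t/): rule 1 targets it, but not word-finally → unchanged [t].

[t]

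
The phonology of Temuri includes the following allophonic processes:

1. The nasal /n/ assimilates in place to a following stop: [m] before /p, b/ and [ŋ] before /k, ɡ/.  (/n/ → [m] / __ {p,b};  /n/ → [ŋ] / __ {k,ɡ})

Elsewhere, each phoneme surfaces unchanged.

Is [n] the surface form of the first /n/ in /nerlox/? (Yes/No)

/n/ (word-initial) is in the target of rule 1 but the environment (before a labial or velar stop) is not met → [n].
The actual realization is [n], which matches [n].

Yes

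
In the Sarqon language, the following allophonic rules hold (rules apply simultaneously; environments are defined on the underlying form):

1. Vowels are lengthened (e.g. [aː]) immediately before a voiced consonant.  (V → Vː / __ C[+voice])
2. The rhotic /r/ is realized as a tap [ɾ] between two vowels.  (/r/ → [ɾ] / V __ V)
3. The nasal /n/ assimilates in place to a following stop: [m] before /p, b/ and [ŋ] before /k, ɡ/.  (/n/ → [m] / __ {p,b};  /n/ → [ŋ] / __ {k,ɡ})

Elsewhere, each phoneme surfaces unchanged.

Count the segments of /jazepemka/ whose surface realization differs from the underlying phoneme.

Segments that undergo a rule: /a/ → [aː] (rule 1); /e/ → [eː] (rule 1).
All other segments surface unchanged.

2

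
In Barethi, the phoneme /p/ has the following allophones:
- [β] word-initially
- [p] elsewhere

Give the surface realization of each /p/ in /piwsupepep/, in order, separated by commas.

Occurrence 1 (position 1): word-initially → [β].
Occurrence 2 (position 6): no conditioning environment matches → elsewhere allophone [p].
Occurrence 3 (position 8): no conditioning environment matches → elsewhere allophone [p].
Occurrence 4 (position 10): no conditioning environment matches → elsewhere allophone [p].

[β], [p], [p], [p]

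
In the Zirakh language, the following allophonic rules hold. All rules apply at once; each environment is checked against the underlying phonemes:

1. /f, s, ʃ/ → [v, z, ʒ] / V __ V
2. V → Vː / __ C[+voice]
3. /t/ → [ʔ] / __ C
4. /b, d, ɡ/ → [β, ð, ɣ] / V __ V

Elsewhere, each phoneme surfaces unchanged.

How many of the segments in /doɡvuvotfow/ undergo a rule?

Segments that undergo a rule: /o/ → [oː] (rule 2); /u/ → [uː] (rule 2); /t/ → [ʔ] (rule 3); /o/ → [oː] (rule 2).
All other segments surface unchanged.

4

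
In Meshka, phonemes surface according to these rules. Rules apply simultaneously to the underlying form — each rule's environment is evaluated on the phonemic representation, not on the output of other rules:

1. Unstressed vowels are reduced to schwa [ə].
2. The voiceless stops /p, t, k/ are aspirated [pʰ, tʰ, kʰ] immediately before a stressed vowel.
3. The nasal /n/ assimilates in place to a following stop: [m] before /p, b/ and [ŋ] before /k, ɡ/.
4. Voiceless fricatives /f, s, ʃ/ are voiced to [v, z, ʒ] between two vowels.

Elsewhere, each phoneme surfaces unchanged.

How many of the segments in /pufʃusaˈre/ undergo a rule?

4

Segments that undergo a rule: /u/ → [ə] (rule 1); /u/ → [ə] (rule 1); /s/ → [z] (rule 4); /a/ → [ə] (rule 1).
All other segments surface unchanged.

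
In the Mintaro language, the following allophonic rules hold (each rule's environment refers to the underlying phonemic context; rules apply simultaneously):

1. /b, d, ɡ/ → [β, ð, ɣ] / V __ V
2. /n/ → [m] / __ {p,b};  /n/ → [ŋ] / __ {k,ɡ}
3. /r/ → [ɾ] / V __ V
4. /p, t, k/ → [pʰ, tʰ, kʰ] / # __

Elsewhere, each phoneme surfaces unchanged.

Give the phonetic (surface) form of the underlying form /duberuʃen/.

/d/ (word-initial) is in the target of rule 1 but the environment (between two vowels) is not met → [d].
/u/ (between /d/ and /b/) is unaffected → [u].
/b/ — between /u/ and /e/, between two vowels — surfaces as [β] (rule 1).
/e/ — not in any rule's target class → [e].
Rule 3 applies to /r/ (between /e/ and /u/: between two vowels) → [ɾ].
/u/ (between /r/ and /ʃ/): no rule targets it → [u].
/ʃ/ (between /u/ and /e/): no rule targets it → [ʃ].
/e/ — not in any rule's target class → [e].
/n/ (word-final) is in the target of rule 2 but the environment (before a labial or velar stop) is not met → [n].

[duβeɾuʃen]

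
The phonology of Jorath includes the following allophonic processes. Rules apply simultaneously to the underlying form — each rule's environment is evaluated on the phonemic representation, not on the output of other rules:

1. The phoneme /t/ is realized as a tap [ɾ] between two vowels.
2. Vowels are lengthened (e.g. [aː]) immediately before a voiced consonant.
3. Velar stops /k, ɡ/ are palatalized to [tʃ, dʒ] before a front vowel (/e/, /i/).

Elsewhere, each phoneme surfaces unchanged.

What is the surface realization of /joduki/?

Rule 2 applies to /o/ (between /j/ and /d/: before a voiced consonant) → [oː].
/u/ (between /d/ and /k/) is in the target of rule 2 but the environment (before a voiced consonant) is not met → [u].
/k/ meets the environment for rule 3 (before a front vowel) → [tʃ].
/i/ (word-final) is in the target of rule 2 but the environment (before a voiced consonant) is not met → [i].

[joːdutʃi]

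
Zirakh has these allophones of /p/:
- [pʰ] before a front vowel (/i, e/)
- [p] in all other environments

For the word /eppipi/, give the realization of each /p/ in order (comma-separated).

[p], [pʰ], [pʰ]

Occurrence 1 (position 2): no conditioning environment matches → elsewhere allophone [p].
Occurrence 2 (position 3): before a front vowel (/i, e/) → [pʰ].
Occurrence 3 (position 5): before a front vowel (/i, e/) → [pʰ].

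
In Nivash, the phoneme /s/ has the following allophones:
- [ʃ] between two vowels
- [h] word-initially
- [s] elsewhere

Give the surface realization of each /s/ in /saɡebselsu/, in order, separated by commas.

Occurrence 1 (position 1): word-initially → [h].
Occurrence 2 (position 6): no conditioning environment matches → elsewhere allophone [s].
Occurrence 3 (position 9): no conditioning environment matches → elsewhere allophone [s].

[h], [s], [s]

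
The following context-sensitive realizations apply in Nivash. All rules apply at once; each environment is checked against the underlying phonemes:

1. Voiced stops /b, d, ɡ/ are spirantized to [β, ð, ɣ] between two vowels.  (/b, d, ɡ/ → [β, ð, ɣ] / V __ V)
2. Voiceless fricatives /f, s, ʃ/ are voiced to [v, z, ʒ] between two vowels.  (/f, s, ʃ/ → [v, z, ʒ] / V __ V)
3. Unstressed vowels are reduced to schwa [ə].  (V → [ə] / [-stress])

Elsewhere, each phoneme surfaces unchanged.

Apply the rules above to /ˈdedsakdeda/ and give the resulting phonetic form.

[ˈdedsəkdəðə]

/d/ (word-initial) fails the environment for rule 1, so it stays [d].
/e/ — between /d/ and /d/; rule 3 does not apply here → [e].
/d/ (between /e/ and /s/): rule 1 targets it, but not between two vowels → unchanged [d].
/s/ (between /d/ and /a/) fails the environment for rule 2, so it stays [s].
/a/ (between /s/ and /k/): in an unstressed syllable, so rule 3 applies → [ə].
/k/ (between /a/ and /d/) is unaffected → [k].
/d/ — between /k/ and /e/; rule 1 does not apply here → [d].
/e/ — between /d/ and /d/, in an unstressed syllable — surfaces as [ə] (rule 3).
Rule 1 applies to /d/ (between /e/ and /a/: between two vowels) → [ð].
/a/ (word-final) occurs in an unstressed syllable → [ə] by rule 3.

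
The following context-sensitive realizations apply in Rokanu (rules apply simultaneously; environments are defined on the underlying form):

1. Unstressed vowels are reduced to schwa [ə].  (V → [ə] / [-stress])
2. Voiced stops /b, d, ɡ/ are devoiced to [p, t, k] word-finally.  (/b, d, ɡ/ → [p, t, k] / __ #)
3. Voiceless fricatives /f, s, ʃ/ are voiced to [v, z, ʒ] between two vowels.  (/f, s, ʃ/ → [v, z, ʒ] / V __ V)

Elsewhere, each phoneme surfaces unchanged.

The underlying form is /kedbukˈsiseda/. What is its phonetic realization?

/k/ (word-initial) is unaffected → [k].
/e/ meets the environment for rule 1 (in an unstressed syllable) → [ə].
/d/ — between /e/ and /b/; rule 2 does not apply here → [d].
/b/ (between /d/ and /u/) is in the target of rule 2 but the environment (word-finally) is not met → [b].
/u/ — between /b/ and /k/, in an unstressed syllable — surfaces as [ə] (rule 1).
/k/ stays [k].
/s/ — between /k/ and /i/; rule 3 does not apply here → [s].
/i/ (between /s/ and /s/) is in the target of rule 1 but the environment (in an unstressed syllable) is not met → [i].
/s/ meets the environment for rule 3 (between two vowels) → [z].
/e/ (between /s/ and /d/): in an unstressed syllable, so rule 1 applies → [ə].
/d/ (between /e/ and /a/) fails the environment for rule 2, so it stays [d].
/a/ meets the environment for rule 1 (in an unstressed syllable) → [ə].

[kədbəkˈsizədə]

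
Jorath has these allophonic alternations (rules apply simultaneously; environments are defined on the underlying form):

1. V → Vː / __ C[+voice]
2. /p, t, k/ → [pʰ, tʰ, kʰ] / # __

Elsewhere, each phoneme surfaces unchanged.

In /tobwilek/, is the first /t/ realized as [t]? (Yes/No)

No

/t/ — word-initial, word-initially — surfaces as [tʰ] (rule 2).
The actual realization is [tʰ], not [t].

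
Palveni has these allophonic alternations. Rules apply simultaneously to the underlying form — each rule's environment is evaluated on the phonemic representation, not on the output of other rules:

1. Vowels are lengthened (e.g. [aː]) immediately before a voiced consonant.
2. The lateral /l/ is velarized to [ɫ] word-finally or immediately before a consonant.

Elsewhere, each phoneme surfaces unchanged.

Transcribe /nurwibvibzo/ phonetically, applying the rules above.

[nuːrwiːbviːbzo]

/n/ (word-initial) is unaffected → [n].
Rule 1 applies to /u/ (between /n/ and /r/: before a voiced consonant) → [uː].
/r/ (between /u/ and /w/): no rule targets it → [r].
/w/ stays [w].
/i/ (between /w/ and /b/): before a voiced consonant, so rule 1 applies → [iː].
/b/ stays [b].
/v/ (between /b/ and /i/): no rule targets it → [v].
Rule 1 applies to /i/ (between /v/ and /b/: before a voiced consonant) → [iː].
/b/ — not in any rule's target class → [b].
/z/ (between /b/ and /o/): no rule targets it → [z].
/o/ (word-final) is in the target of rule 1 but the environment (before a voiced consonant) is not met → [o].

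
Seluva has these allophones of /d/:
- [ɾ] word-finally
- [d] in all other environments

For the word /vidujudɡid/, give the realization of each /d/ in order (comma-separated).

[d], [d], [ɾ]

Occurrence 1 (position 3): no conditioning environment matches → elsewhere allophone [d].
Occurrence 2 (position 7): no conditioning environment matches → elsewhere allophone [d].
Occurrence 3 (position 10): word-finally → [ɾ].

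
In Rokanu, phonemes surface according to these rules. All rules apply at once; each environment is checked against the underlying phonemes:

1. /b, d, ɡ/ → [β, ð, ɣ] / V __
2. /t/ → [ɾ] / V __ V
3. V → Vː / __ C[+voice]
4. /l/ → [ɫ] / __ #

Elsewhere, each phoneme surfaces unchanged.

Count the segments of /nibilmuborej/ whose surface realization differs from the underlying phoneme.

7

Segments that undergo a rule: /i/ → [iː] (rule 3); /b/ → [β] (rule 1); /i/ → [iː] (rule 3); /u/ → [uː] (rule 3); /b/ → [β] (rule 1); /o/ → [oː] (rule 3); /e/ → [eː] (rule 3).
All other segments surface unchanged.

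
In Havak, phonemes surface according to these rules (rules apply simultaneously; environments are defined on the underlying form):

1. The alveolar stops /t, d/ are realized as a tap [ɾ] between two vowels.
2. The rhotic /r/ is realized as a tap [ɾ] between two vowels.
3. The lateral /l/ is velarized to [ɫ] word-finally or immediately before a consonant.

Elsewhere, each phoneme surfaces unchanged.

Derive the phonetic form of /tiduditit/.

[tiɾuɾiɾit]

/t/ (word-initial) is in the target of rule 1 but the environment (between two vowels) is not met → [t].
/d/ — between /i/ and /u/, between two vowels — surfaces as [ɾ] (rule 1).
/d/ meets the environment for rule 1 (between two vowels) → [ɾ].
/t/ — between /i/ and /i/, between two vowels — surfaces as [ɾ] (rule 1).
/t/ (word-final): rule 1 targets it, but not between two vowels → unchanged [t].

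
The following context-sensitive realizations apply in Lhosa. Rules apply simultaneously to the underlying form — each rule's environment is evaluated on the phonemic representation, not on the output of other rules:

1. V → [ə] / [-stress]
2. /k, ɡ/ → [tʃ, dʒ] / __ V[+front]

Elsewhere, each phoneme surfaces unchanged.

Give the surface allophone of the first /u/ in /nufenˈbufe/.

[ə]

Rule 1 applies to /u/ (between /n/ and /f/: in an unstressed syllable) → [ə].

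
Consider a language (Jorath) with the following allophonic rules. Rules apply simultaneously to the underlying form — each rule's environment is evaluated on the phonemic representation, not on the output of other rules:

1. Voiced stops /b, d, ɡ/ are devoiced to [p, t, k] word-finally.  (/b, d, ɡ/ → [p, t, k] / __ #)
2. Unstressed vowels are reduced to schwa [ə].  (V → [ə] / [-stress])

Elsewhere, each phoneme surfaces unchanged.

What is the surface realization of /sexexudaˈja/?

/s/ (word-initial): no rule targets it → [s].
/e/ — between /s/ and /x/, in an unstressed syllable — surfaces as [ə] (rule 2).
/x/ (between /e/ and /e/): no rule targets it → [x].
Rule 2 applies to /e/ (between /x/ and /x/: in an unstressed syllable) → [ə].
/x/ stays [x].
/u/ (between /x/ and /d/) occurs in an unstressed syllable → [ə] by rule 2.
/d/ (between /u/ and /a/) fails the environment for rule 1, so it stays [d].
/a/ (between /d/ and /j/): in an unstressed syllable, so rule 2 applies → [ə].
/j/ — not in any rule's target class → [j].
/a/ — word-final; rule 2 does not apply here → [a].

[səxəxədəˈja]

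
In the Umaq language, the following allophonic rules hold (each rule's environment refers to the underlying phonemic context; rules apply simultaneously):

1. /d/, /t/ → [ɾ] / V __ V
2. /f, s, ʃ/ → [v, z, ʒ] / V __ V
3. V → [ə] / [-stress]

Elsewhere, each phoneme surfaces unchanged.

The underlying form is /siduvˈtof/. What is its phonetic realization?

/s/ — word-initial; rule 2 does not apply here → [s].
/i/ (between /s/ and /d/) occurs in an unstressed syllable → [ə] by rule 3.
/d/ (between /i/ and /u/) occurs between two vowels → [ɾ] by rule 1.
Rule 3 applies to /u/ (between /d/ and /v/: in an unstressed syllable) → [ə].
/v/ (between /u/ and /t/) is unaffected → [v].
/t/ (between /v/ and /o/): rule 1 targets it, but not between two vowels → unchanged [t].
/o/ (between /t/ and /f/) fails the environment for rule 3, so it stays [o].
/f/ — word-final; rule 2 does not apply here → [f].

[səɾəvˈtof]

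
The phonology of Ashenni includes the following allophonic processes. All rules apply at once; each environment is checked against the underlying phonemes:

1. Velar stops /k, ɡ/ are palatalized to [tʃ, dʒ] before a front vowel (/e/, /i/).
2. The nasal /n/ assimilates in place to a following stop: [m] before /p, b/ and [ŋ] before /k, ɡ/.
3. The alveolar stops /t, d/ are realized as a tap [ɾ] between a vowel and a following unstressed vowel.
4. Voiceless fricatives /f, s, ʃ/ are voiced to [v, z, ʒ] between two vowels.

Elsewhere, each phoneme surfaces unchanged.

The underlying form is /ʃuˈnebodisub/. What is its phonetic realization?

/ʃ/ — word-initial; rule 4 does not apply here → [ʃ].
/n/ (between /u/ and /e/) fails the environment for rule 2, so it stays [n].
/d/ (between /o/ and /i/): between a vowel and a following unstressed vowel, so rule 3 applies → [ɾ].
/s/ (between /i/ and /u/): between two vowels, so rule 4 applies → [z].

[ʃuˈneboɾizub]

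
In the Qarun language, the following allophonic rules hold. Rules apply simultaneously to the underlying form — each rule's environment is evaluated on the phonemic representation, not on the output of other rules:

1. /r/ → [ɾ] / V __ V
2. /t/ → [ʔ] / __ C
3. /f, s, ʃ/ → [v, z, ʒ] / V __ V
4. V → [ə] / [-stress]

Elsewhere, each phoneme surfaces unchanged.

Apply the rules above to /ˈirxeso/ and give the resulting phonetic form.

/i/ (word-initial) is in the target of rule 4 but the environment (in an unstressed syllable) is not met → [i].
/r/ — between /i/ and /x/; rule 1 does not apply here → [r].
/x/ (between /r/ and /e/): no rule targets it → [x].
Rule 4 applies to /e/ (between /x/ and /s/: in an unstressed syllable) → [ə].
/s/ meets the environment for rule 3 (between two vowels) → [z].
/o/ — word-final, in an unstressed syllable — surfaces as [ə] (rule 4).

[ˈirxəzə]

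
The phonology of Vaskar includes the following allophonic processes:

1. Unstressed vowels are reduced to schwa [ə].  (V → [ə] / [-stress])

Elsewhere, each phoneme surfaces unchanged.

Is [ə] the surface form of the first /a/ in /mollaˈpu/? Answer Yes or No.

Yes

/a/ (between /l/ and /p/) occurs in an unstressed syllable → [ə] by rule 1.
The actual realization is [ə], which matches [ə].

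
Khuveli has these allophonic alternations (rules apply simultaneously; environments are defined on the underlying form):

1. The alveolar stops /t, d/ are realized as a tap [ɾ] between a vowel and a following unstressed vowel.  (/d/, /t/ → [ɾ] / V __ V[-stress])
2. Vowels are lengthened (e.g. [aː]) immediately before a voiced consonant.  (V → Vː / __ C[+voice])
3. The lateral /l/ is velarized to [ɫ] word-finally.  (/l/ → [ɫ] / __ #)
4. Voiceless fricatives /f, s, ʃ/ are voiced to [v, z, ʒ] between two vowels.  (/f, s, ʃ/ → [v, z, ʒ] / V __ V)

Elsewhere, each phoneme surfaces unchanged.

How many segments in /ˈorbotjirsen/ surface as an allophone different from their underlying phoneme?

3

Segments that undergo a rule: /o/ → [oː] (rule 2); /i/ → [iː] (rule 2); /e/ → [eː] (rule 2).
All other segments surface unchanged.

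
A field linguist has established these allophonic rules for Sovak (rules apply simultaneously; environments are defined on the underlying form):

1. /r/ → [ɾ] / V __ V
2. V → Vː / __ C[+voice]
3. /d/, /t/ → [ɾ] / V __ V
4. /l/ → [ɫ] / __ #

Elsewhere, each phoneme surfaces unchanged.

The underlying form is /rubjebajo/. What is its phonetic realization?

[ruːbjeːbaːjo]

/r/ — word-initial; rule 1 does not apply here → [r].
/u/ meets the environment for rule 2 (before a voiced consonant) → [uː].
/e/ meets the environment for rule 2 (before a voiced consonant) → [eː].
/a/ meets the environment for rule 2 (before a voiced consonant) → [aː].
/o/ (word-final): rule 2 targets it, but not before a voiced consonant → unchanged [o].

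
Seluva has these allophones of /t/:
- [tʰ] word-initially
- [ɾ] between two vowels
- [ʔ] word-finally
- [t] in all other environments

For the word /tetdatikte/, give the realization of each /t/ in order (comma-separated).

Occurrence 1 (position 1): word-initially → [tʰ].
Occurrence 2 (position 3): no conditioning environment matches → elsewhere allophone [t].
Occurrence 3 (position 6): between two vowels → [ɾ].
Occurrence 4 (position 9): no conditioning environment matches → elsewhere allophone [t].

[tʰ], [t], [ɾ], [t]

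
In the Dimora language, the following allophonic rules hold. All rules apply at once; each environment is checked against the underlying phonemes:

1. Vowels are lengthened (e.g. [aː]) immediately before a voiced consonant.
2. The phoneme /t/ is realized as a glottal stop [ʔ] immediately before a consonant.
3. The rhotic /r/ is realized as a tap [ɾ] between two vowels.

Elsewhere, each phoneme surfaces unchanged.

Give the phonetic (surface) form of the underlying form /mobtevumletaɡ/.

/m/ — not in any rule's target class → [m].
/o/ (between /m/ and /b/) occurs before a voiced consonant → [oː] by rule 1.
/b/ stays [b].
/t/ (between /b/ and /e/) fails the environment for rule 2, so it stays [t].
/e/ — between /t/ and /v/, before a voiced consonant — surfaces as [eː] (rule 1).
/v/ (between /e/ and /u/) is unaffected → [v].
/u/ (between /v/ and /m/): before a voiced consonant, so rule 1 applies → [uː].
/m/ (between /u/ and /l/): no rule targets it → [m].
/l/ (between /m/ and /e/): no rule targets it → [l].
/e/ (between /l/ and /t/): rule 1 targets it, but not before a voiced consonant → unchanged [e].
/t/ — between /e/ and /a/; rule 2 does not apply here → [t].
/a/ (between /t/ and /ɡ/) occurs before a voiced consonant → [aː] by rule 1.
/ɡ/ — not in any rule's target class → [ɡ].

[moːbteːvuːmletaːɡ]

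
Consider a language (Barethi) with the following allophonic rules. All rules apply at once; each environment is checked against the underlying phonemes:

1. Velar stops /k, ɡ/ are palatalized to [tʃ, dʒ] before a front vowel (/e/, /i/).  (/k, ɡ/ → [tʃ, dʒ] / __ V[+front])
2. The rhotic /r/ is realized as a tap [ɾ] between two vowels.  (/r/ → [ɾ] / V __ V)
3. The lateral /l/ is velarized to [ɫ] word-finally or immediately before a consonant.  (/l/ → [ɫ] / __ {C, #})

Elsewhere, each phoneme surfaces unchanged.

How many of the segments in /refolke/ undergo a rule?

2

Segments that undergo a rule: /l/ → [ɫ] (rule 3); /k/ → [tʃ] (rule 1).
All other segments surface unchanged.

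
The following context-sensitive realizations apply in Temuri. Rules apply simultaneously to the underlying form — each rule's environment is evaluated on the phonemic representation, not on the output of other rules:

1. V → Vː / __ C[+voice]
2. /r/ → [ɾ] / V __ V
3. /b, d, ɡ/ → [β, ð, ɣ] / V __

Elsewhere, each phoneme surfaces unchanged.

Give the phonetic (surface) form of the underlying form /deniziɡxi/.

[deːniːziːɣxi]

/d/ (word-initial) fails the environment for rule 3, so it stays [d].
/e/ (between /d/ and /n/) occurs before a voiced consonant → [eː] by rule 1.
/n/ — not in any rule's target class → [n].
/i/ (between /n/ and /z/): before a voiced consonant, so rule 1 applies → [iː].
/z/ — not in any rule's target class → [z].
/i/ meets the environment for rule 1 (before a voiced consonant) → [iː].
/ɡ/ (between /i/ and /x/): immediately after a vowel, so rule 3 applies → [ɣ].
/x/ (between /ɡ/ and /i/): no rule targets it → [x].
/i/ — word-final; rule 1 does not apply here → [i].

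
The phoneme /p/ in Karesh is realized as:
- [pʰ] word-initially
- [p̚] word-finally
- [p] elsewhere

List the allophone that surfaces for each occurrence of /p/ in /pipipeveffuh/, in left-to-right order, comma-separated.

Occurrence 1 (position 1): word-initially → [pʰ].
Occurrence 2 (position 3): no conditioning environment matches → elsewhere allophone [p].
Occurrence 3 (position 5): no conditioning environment matches → elsewhere allophone [p].

[pʰ], [p], [p]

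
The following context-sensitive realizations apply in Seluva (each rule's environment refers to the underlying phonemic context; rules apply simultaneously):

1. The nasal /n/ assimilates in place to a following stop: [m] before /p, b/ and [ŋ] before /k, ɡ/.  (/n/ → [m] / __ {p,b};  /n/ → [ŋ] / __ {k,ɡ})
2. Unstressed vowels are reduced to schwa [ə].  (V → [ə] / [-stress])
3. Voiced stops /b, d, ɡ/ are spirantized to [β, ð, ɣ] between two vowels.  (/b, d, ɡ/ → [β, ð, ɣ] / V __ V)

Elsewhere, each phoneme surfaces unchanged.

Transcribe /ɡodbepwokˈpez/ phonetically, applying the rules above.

/ɡ/ (word-initial): rule 3 targets it, but not between two vowels → unchanged [ɡ].
/o/ (between /ɡ/ and /d/): in an unstressed syllable, so rule 2 applies → [ə].
/d/ (between /o/ and /b/) is in the target of rule 3 but the environment (between two vowels) is not met → [d].
/b/ (between /d/ and /e/): rule 3 targets it, but not between two vowels → unchanged [b].
Rule 2 applies to /e/ (between /b/ and /p/: in an unstressed syllable) → [ə].
/o/ meets the environment for rule 2 (in an unstressed syllable) → [ə].
/e/ (between /p/ and /z/) fails the environment for rule 2, so it stays [e].

[ɡədbəpwəkˈpez]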